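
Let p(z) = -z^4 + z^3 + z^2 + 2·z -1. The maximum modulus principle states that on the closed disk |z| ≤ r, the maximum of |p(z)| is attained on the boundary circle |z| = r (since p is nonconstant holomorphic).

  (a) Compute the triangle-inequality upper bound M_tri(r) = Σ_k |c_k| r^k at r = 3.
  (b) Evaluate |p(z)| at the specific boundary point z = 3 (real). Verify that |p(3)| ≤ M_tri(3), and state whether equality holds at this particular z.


Coefficients: c_0 = -1, c_1 = 2, c_2 = 1, c_3 = 1, c_4 = -1. Radius r = 3.
Part (a). Triangle bound: M_tri(r) = Σ_k |c_k| r^k
  = |-1|·3^0 + |2|·3^1 + |1|·3^2 + |1|·3^3 + |-1|·3^4
  = 1 + 6 + 9 + 27 + 81 = 124.
This bounds M(r) := max_{|z|=r} |p(z)| from above; equality holds iff all terms c_k z^k can be made to align in phase at a single z on |z|=r.
Part (b). At z = 3 (real, on the circle |z| = r):
  p(3) = (-1)·3^0 + (2)·3^1 + (1)·3^2 + (1)·3^3 + (-1)·3^4 = -40.
  |p(3)| = 40.
Check: |p(3)| = 40 ≤ 124 = M_tri(3). ✓ Equality does not hold at z = 3 (the coefficients have mixed signs, so the terms do not all align in phase there).

M_tri(3) = 124; |p(3)| = 40; equality at z=3: no.


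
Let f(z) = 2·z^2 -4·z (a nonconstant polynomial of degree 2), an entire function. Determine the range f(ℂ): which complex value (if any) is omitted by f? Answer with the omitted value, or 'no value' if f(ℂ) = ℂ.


Little Picard bounds the complement of f(ℂ) to at most one point.
For every w ∈ ℂ, the equation p(z) − w = 0 is a nonconstant polynomial in z and hence has at least one root by the fundamental theorem of algebra. So p is surjective onto ℂ, omitting no value.

Omitted value: no value.


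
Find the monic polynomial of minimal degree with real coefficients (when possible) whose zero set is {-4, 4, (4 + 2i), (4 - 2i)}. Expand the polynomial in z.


The polynomial is p(z) = ∏_{α ∈ S} (z − α), where S = {-4, 4, (4 + 2i), (4 - 2i)}.
Expanding the product yields: p(z) = z^4 -8·z^3 + 4·z^2 + 128·z -320.
Note conjugate pairs combine to real quadratics: (z − (4+2i))(z − (4−2i)) = z² − 8z + 20.
The resulting polynomial has degree 4 and real coefficients as required.

p(z) = z^4 -8·z^3 + 4·z^2 + 128·z -320.


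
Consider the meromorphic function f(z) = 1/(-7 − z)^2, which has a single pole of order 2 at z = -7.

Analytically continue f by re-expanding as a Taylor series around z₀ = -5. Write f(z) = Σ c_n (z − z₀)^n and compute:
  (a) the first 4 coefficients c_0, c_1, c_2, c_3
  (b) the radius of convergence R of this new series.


Let w = z − z₀, so z = z₀ + w.
Then -7 − z = -7 − (z₀ + w) = (-7 − z₀) − w = -2 − w.
f(z) = 1/(-2 − w)^2 = (1/(-2)^2) · (1 − w/(-2))^{−2}.
By the binomial series (1−u)^{−2} = Σ_{n≥0} C(n+1, 1) u^n for |u|<1, with u = w/(-2):
  c_n = C(n+1, 1) / (-2)^(n+2).
  c_0 = 1/(-2)^2 = 1/4.
  c_1 = 2/(-2)^3 = -1/4.
  c_2 = 3/(-2)^4 = 3/16.
  c_3 = 4/(-2)^5 = -1/8.
The series is valid for |w/d| < 1, i.e. |z − z₀| < |d|.
Radius of convergence: R = |-7 − z₀| = |-2| = 2 (distance from z₀ to the singularity z = -7).

c_0 = 1/4, c_1 = -1/4, c_2 = 3/16, c_3 = -1/8; R = 2.


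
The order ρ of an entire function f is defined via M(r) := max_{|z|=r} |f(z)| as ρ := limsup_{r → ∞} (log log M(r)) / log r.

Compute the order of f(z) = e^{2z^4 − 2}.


|e^{2z^4 − 2}| = e^{Re(2·z^4) + -2} ≤ e^{2|z|^4 + -2} = e^{2r^4 + -2} on |z| = r, so ρ ≤ 4. Choosing z on |z|=r so that 2·z^4 is real positive (always possible by picking arg z appropriately) gives |f(z)| = e^{2r^4 + -2}, matching the bound. The additive constant -2 does not affect log log M(r) ~ 4·log r. Hence ρ = 4.
Therefore ρ = 4.

Order ρ = 4.


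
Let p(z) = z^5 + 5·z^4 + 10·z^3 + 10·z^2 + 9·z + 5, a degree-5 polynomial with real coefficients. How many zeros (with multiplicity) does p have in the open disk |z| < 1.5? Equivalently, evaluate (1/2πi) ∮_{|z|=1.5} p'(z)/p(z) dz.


The zeros of p are: -1, (0 + 1i), (0 - 1i), (-2 + 1i), (-2 - 1i).
Their magnitudes are: 1, 1, 1, 2.236, 2.236.
Zeros with |z| < R = 1.5: -1, (0 + 1i), (0 - 1i).
Count = 3.
By the argument principle, (1/2πi) ∮_{|z|=R} p'(z)/p(z) dz equals exactly this count.

Number of zeros inside |z| < 1.5: 3.


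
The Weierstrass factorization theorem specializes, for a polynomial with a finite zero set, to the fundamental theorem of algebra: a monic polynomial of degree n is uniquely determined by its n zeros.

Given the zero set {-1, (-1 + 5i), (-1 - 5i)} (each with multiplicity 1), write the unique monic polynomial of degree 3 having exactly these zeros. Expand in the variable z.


The polynomial is p(z) = ∏_{α ∈ S} (z − α), where S = {-1, (-1 + 5i), (-1 - 5i)}.
Expanding the product yields: p(z) = z^3 + 3·z^2 + 28·z + 26.
Note conjugate pairs combine to real quadratics: (z − (-1+5i))(z − (-1−5i)) = z² + 2z + 26.
The resulting polynomial has degree 3 and real coefficients as required.

p(z) = z^3 + 3·z^2 + 28·z + 26.


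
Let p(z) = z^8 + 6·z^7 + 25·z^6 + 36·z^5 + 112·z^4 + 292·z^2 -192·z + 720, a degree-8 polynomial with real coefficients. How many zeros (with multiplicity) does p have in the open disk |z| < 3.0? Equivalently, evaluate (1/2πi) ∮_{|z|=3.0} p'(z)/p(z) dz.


The zeros of p are: (0 + 2i), (0 - 2i), (-3 + 3i), (-3 - 3i), (-1 + 2i), (-1 - 2i), (1 + 1i), (1 - 1i).
Their magnitudes are: 2, 2, 4.243, 4.243, 2.236, 2.236, 1.414, 1.414.
Zeros with |z| < R = 3.0: (0 + 2i), (0 - 2i), (-1 + 2i), (-1 - 2i), (1 + 1i), (1 - 1i).
Count = 6.
By the argument principle, (1/2πi) ∮_{|z|=R} p'(z)/p(z) dz equals exactly this count.

Number of zeros inside |z| < 3.0: 6.


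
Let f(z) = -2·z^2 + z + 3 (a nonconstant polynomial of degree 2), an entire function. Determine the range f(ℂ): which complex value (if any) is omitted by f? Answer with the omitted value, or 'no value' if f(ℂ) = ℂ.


Little Picard bounds the complement of f(ℂ) to at most one point.
For every w ∈ ℂ, the equation p(z) − w = 0 is a nonconstant polynomial in z and hence has at least one root by the fundamental theorem of algebra. So p is surjective onto ℂ, omitting no value.

Omitted value: no value.


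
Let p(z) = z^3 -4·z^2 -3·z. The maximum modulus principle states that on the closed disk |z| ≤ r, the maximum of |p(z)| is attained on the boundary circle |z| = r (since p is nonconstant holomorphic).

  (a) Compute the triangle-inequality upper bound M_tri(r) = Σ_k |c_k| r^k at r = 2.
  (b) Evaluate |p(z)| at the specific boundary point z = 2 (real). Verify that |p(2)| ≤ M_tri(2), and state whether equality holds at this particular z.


Coefficients: c_0 = 0, c_1 = -3, c_2 = -4, c_3 = 1. Radius r = 2.
Part (a). Triangle bound: M_tri(r) = Σ_k |c_k| r^k
  = |0|·2^0 + |-3|·2^1 + |-4|·2^2 + |1|·2^3
  = 0 + 6 + 16 + 8 = 30.
This bounds M(r) := max_{|z|=r} |p(z)| from above; equality holds iff all terms c_k z^k can be made to align in phase at a single z on |z|=r.
Part (b). At z = 2 (real, on the circle |z| = r):
  p(2) = (0)·2^0 + (-3)·2^1 + (-4)·2^2 + (1)·2^3 = -14.
  |p(2)| = 14.
Check: |p(2)| = 14 ≤ 30 = M_tri(2). ✓ Equality does not hold at z = 2 (the coefficients have mixed signs, so the terms do not all align in phase there).

M_tri(2) = 30; |p(2)| = 14; equality at z=2: no.


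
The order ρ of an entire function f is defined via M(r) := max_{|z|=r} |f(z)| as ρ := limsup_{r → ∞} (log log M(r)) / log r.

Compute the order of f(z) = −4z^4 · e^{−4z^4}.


M(r) = max_{|z|=r} |-4|·|z|^4·|e^{−4z^4}| = 4·r^4 · e^{4r^4} (the factors attain their maxima compatibly on |z|=r). Then log M(r) = log 4 + 4·log r + 4r^4, dominated by the last term, so log log M(r) ~ 4·log r. The polynomial factor -4z^4 contributes only a log r term and does not affect the order. ρ = 4.
Therefore ρ = 4.

Order ρ = 4.


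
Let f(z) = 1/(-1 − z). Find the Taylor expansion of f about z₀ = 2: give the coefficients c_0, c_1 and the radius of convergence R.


Let w = z − z₀, so z = z₀ + w.
Then -1 − z = -1 − (z₀ + w) = (-1 − z₀) − w = -3 − w.
f(z) = 1/(-3 − w) = (1/(-3)) · 1/(1 − w/(-3)) = Σ_{n≥0} w^n / (-3)^(n+1).
So c_n = 1/(-3)^(n+1):
  c_0 = 1/(-3)^1 = -1/3.
  c_1 = 1/(-3)^2 = 1/9.
The series is valid for |w/d| < 1, i.e. |z − z₀| < |d|.
Radius of convergence: R = |-1 − z₀| = |-3| = 3 (distance from z₀ to the singularity z = -1).

c_0 = -1/3, c_1 = 1/9; R = 3.


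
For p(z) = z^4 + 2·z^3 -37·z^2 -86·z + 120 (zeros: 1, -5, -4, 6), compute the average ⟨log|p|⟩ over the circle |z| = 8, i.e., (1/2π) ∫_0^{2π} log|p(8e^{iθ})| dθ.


Zeros: -5, -4, 1, 6; r = 8.
Inside |z| < r: -5, -4, 1, 6. Outside (|z| ≥ r): ∅.
p(0) = 120, so log|p(0)| = log(120) = 4.7875.
Apply Jensen: I(r) = log|p(0)| + Σ_k log(r/|z_k|), summed over zeros inside |z| < r.
  log(r/|z_k|) for z_k = 1: log(8/1) = 2.0794
  log(r/|z_k|) for z_k = -5: log(8/5) = 0.4700
  log(r/|z_k|) for z_k = -4: log(8/4) = 0.6931
  log(r/|z_k|) for z_k = 6: log(8/6) = 0.2877
Sum over inside zeros: 3.5303.
I(r) = log|p(0)| + (inside sum) = 4.7875 + 3.5303 = 8.3178.
Closed form (all zeros inside, monic): I(r) = n·log(r) = 4·log(8) = 8.3178. ✓

I(r) ≈ 8.3178.


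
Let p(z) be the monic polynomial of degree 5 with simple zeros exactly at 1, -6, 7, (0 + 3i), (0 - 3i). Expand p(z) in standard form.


The polynomial is p(z) = ∏_{α ∈ S} (z − α), where S = {1, -6, 7, (0 + 3i), (0 - 3i)}.
Expanding the product yields: p(z) = z^5 -2·z^4 -32·z^3 + 24·z^2 -369·z + 378.
Note conjugate pairs combine to real quadratics: (z − (0+3i))(z − (0−3i)) = z² + 9.
The resulting polynomial has degree 5 and real coefficients as required.

p(z) = z^5 -2·z^4 -32·z^3 + 24·z^2 -369·z + 378.


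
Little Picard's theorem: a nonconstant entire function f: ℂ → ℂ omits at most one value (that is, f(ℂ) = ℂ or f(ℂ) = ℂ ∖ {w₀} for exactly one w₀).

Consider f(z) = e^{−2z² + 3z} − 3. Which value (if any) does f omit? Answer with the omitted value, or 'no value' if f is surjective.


Little Picard bounds the complement of f(ℂ) to at most one point.
The exponent g(z) = −2z² + 3z is a nonconstant polynomial, hence surjective onto ℂ. So e^{g(z)} takes every value in {e^w : w ∈ ℂ} = ℂ ∖ {0}. Adding -3 shifts the range to ℂ ∖ {-3}. f omits exactly -3.

Omitted value: -3.


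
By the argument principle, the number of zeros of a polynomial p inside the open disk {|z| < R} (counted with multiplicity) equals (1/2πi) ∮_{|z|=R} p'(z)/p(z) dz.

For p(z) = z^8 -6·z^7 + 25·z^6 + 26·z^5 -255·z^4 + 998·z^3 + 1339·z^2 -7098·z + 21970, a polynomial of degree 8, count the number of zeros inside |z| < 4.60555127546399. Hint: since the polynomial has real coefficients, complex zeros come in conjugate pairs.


The zeros of p are: (-3 + 1i), (-3 - 1i), (2 + 3i), (2 - 3i), (2 + 3i), (2 - 3i), (2 + 3i), (2 - 3i).
Their magnitudes are: 3.162, 3.162, 3.606, 3.606, 3.606, 3.606, 3.606, 3.606.
Zeros with |z| < R = 4.60555127546399: (-3 + 1i), (-3 - 1i), (2 + 3i), (2 - 3i), (2 + 3i), (2 - 3i), (2 + 3i), (2 - 3i).
Count = 8.
By the argument principle, (1/2πi) ∮_{|z|=R} p'(z)/p(z) dz equals exactly this count.

Number of zeros inside |z| < 4.60555127546399: 8.


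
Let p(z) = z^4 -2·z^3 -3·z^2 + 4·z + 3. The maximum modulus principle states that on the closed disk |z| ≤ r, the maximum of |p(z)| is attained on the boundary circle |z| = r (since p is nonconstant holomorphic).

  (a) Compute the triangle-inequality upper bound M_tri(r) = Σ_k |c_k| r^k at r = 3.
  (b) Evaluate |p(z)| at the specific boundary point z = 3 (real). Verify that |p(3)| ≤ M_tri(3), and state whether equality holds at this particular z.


Coefficients: c_0 = 3, c_1 = 4, c_2 = -3, c_3 = -2, c_4 = 1. Radius r = 3.
Part (a). Triangle bound: M_tri(r) = Σ_k |c_k| r^k
  = |3|·3^0 + |4|·3^1 + |-3|·3^2 + |-2|·3^3 + |1|·3^4
  = 3 + 12 + 27 + 54 + 81 = 177.
This bounds M(r) := max_{|z|=r} |p(z)| from above; equality holds iff all terms c_k z^k can be made to align in phase at a single z on |z|=r.
Part (b). At z = 3 (real, on the circle |z| = r):
  p(3) = (3)·3^0 + (4)·3^1 + (-3)·3^2 + (-2)·3^3 + (1)·3^4 = 15.
  |p(3)| = 15.
Check: |p(3)| = 15 ≤ 177 = M_tri(3). ✓ Equality does not hold at z = 3 (the coefficients have mixed signs, so the terms do not all align in phase there).

M_tri(3) = 177; |p(3)| = 15; equality at z=3: no.


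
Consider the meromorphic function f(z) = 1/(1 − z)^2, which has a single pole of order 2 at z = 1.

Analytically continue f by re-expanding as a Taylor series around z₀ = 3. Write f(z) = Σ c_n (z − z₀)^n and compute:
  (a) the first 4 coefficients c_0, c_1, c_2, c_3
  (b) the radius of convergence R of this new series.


Let w = z − z₀, so z = z₀ + w.
Then 1 − z = 1 − (z₀ + w) = (1 − z₀) − w = -2 − w.
f(z) = 1/(-2 − w)^2 = (1/(-2)^2) · (1 − w/(-2))^{−2}.
By the binomial series (1−u)^{−2} = Σ_{n≥0} C(n+1, 1) u^n for |u|<1, with u = w/(-2):
  c_n = C(n+1, 1) / (-2)^(n+2).
  c_0 = 1/(-2)^2 = 1/4.
  c_1 = 2/(-2)^3 = -1/4.
  c_2 = 3/(-2)^4 = 3/16.
  c_3 = 4/(-2)^5 = -1/8.
The series is valid for |w/d| < 1, i.e. |z − z₀| < |d|.
Radius of convergence: R = |1 − z₀| = |-2| = 2 (distance from z₀ to the singularity z = 1).

c_0 = 1/4, c_1 = -1/4, c_2 = 3/16, c_3 = -1/8; R = 2.


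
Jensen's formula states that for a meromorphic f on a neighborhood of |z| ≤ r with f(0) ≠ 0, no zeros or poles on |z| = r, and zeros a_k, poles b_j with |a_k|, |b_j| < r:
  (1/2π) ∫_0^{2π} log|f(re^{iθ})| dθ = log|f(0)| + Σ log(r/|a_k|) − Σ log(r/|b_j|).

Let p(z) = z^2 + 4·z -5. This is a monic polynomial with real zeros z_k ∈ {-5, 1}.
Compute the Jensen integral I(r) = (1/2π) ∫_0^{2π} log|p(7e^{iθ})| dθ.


Zeros: -5, 1; r = 7.
Inside |z| < r: -5, 1. Outside (|z| ≥ r): ∅.
p(0) = -5, so log|p(0)| = log(5) = 1.6094.
Apply Jensen: I(r) = log|p(0)| + Σ_k log(r/|z_k|), summed over zeros inside |z| < r.
  log(r/|z_k|) for z_k = -5: log(7/5) = 0.3365
  log(r/|z_k|) for z_k = 1: log(7/1) = 1.9459
Sum over inside zeros: 2.2824.
I(r) = log|p(0)| + (inside sum) = 1.6094 + 2.2824 = 3.8918.
Closed form (all zeros inside, monic): I(r) = n·log(r) = 2·log(7) = 3.8918. ✓

I(r) ≈ 3.8918.


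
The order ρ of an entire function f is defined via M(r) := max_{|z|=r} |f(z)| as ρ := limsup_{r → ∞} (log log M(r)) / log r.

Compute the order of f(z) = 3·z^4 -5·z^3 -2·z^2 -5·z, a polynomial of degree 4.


|f(z)| ≤ Σ|c_k|·r^k = O(r^4) as r → ∞. Polynomial growth is O(e^{r^ε}) for every ε > 0 (since r^4/e^{r^ε} → 0), so ρ ≤ ε for all ε > 0, i.e. ρ = 0. Every nonconstant polynomial has order 0.
Therefore ρ = 0.

Order ρ = 0.


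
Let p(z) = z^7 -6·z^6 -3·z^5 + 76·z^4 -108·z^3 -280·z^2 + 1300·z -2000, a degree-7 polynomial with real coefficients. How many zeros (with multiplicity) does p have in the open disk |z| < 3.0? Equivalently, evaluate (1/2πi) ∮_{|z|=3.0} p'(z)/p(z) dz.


The zeros of p are: (1 + 2i), (1 - 2i), (3 + 1i), (3 - 1i), (-3 + 1i), (-3 - 1i), 4.
Their magnitudes are: 2.236, 2.236, 3.162, 3.162, 3.162, 3.162, 4.
Zeros with |z| < R = 3.0: (1 + 2i), (1 - 2i).
Count = 2.
By the argument principle, (1/2πi) ∮_{|z|=R} p'(z)/p(z) dz equals exactly this count.

Number of zeros inside |z| < 3.0: 2.


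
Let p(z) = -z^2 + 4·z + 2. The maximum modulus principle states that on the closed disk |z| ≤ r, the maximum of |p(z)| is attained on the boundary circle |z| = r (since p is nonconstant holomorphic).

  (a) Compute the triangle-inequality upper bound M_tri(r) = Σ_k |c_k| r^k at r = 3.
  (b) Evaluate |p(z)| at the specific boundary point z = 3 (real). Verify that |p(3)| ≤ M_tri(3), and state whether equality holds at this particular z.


Coefficients: c_0 = 2, c_1 = 4, c_2 = -1. Radius r = 3.
Part (a). Triangle bound: M_tri(r) = Σ_k |c_k| r^k
  = |2|·3^0 + |4|·3^1 + |-1|·3^2
  = 2 + 12 + 9 = 23.
This bounds M(r) := max_{|z|=r} |p(z)| from above; equality holds iff all terms c_k z^k can be made to align in phase at a single z on |z|=r.
Part (b). At z = 3 (real, on the circle |z| = r):
  p(3) = (2)·3^0 + (4)·3^1 + (-1)·3^2 = 5.
  |p(3)| = 5.
Check: |p(3)| = 5 ≤ 23 = M_tri(3). ✓ Equality does not hold at z = 3 (the coefficients have mixed signs, so the terms do not all align in phase there).

M_tri(3) = 23; |p(3)| = 5; equality at z=3: no.


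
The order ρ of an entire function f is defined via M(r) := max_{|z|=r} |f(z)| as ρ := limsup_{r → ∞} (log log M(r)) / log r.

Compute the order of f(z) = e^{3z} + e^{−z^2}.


Each summand is entire of order 1 and 2 respectively (as in the single-exponential case). The order of a sum is at most the max of the orders, so ρ ≤ 2. For the lower bound: on |z|=r choose arg z so that -1z^2 is real positive; then |e^{-1z^2}| = e^{1r^2} while |e^{3z}| ≤ e^{3r^1} = o(e^{1r^2}). So |f| ≥ e^{1r^2}(1 − o(1)) and ρ ≥ 2. Hence ρ = max(1, 2) = 2.
Therefore ρ = 2.

Order ρ = 2.


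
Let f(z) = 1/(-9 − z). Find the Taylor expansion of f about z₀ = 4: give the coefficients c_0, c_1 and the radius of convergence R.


Let w = z − z₀, so z = z₀ + w.
Then -9 − z = -9 − (z₀ + w) = (-9 − z₀) − w = -13 − w.
f(z) = 1/(-13 − w) = (1/(-13)) · 1/(1 − w/(-13)) = Σ_{n≥0} w^n / (-13)^(n+1).
So c_n = 1/(-13)^(n+1):
  c_0 = 1/(-13)^1 = -1/13.
  c_1 = 1/(-13)^2 = 1/169.
The series is valid for |w/d| < 1, i.e. |z − z₀| < |d|.
Radius of convergence: R = |-9 − z₀| = |-13| = 13 (distance from z₀ to the singularity z = -9).

c_0 = -1/13, c_1 = 1/169; R = 13.


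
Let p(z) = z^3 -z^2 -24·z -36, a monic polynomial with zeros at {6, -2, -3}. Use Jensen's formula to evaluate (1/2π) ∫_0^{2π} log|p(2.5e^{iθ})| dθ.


Zeros: -3, -2, 6; r = 2.5.
Inside |z| < r: -2. Outside (|z| ≥ r): -3, 6.
p(0) = -36, so log|p(0)| = log(36) = 3.5835.
Apply Jensen: I(r) = log|p(0)| + Σ_k log(r/|z_k|), summed over zeros inside |z| < r.
  log(r/|z_k|) for z_k = -2: log(2.5/2) = 0.2231
  Outside zeros (-3, 6) contribute nothing to the Jensen sum.
Sum over inside zeros: 0.2231.
I(r) = log|p(0)| + (inside sum) = 3.5835 + 0.2231 = 3.8067.
Note: since some zeros are outside |z| ≤ r, the simplified n·log(r) form does NOT apply — only the inside zeros contribute.

I(r) ≈ 3.8067.


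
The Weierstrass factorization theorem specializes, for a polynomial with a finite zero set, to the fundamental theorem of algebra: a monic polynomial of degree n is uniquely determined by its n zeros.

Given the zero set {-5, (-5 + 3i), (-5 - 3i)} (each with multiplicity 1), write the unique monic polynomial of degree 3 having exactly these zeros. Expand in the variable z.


The polynomial is p(z) = ∏_{α ∈ S} (z − α), where S = {-5, (-5 + 3i), (-5 - 3i)}.
Expanding the product yields: p(z) = z^3 + 15·z^2 + 84·z + 170.
Note conjugate pairs combine to real quadratics: (z − (-5+3i))(z − (-5−3i)) = z² + 10z + 34.
The resulting polynomial has degree 3 and real coefficients as required.

p(z) = z^3 + 15·z^2 + 84·z + 170.


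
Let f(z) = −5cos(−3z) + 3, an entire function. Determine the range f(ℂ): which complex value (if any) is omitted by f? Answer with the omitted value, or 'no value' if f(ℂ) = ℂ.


Little Picard bounds the complement of f(ℂ) to at most one point.
cos is entire and surjective onto ℂ: for every w ∈ ℂ, cos(ζ) = w has a solution ζ ∈ ℂ (e.g., via the complex inverse arccos). With ζ = −3z this gives z = ζ/(-3). Then -5·cos(−3z) takes every value in -5·ℂ = ℂ, and adding 3 is a bijection of ℂ. So f is surjective and omits no value. (Note: only on the real line is cos bounded by [−1, 1].)

Omitted value: no value.


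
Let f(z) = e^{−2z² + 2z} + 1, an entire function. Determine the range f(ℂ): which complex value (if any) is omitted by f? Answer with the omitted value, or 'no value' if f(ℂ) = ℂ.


Little Picard bounds the complement of f(ℂ) to at most one point.
The exponent g(z) = −2z² + 2z is a nonconstant polynomial, hence surjective onto ℂ. So e^{g(z)} takes every value in {e^w : w ∈ ℂ} = ℂ ∖ {0}. Adding 1 shifts the range to ℂ ∖ {1}. f omits exactly 1.

Omitted value: 1.


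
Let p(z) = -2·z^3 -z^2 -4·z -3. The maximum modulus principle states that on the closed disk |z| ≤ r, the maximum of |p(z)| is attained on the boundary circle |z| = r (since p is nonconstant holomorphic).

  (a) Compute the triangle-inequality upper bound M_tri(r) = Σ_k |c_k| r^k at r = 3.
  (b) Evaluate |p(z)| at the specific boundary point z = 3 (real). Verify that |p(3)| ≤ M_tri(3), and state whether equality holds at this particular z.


Coefficients: c_0 = -3, c_1 = -4, c_2 = -1, c_3 = -2. Radius r = 3.
Part (a). Triangle bound: M_tri(r) = Σ_k |c_k| r^k
  = |-3|·3^0 + |-4|·3^1 + |-1|·3^2 + |-2|·3^3
  = 3 + 12 + 9 + 54 = 78.
This bounds M(r) := max_{|z|=r} |p(z)| from above; equality holds iff all terms c_k z^k can be made to align in phase at a single z on |z|=r.
Part (b). At z = 3 (real, on the circle |z| = r):
  p(3) = (-3)·3^0 + (-4)·3^1 + (-1)·3^2 + (-2)·3^3 = -78.
  |p(3)| = 78.
Since all nonzero coefficients share the same sign, |p(3)| = 78 = M_tri(3); the triangle bound is attained at z = 3, so in fact M(r) = 78.

M_tri(3) = 78; |p(3)| = 78; equality at z=3: yes.


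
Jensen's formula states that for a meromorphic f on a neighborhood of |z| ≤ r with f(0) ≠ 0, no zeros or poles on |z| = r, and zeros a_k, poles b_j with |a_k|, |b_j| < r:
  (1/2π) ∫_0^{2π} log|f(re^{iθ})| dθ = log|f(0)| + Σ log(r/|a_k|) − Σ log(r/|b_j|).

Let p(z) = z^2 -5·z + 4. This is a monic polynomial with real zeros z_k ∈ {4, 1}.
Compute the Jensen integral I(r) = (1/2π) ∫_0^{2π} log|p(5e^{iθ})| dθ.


Zeros: 1, 4; r = 5.
Inside |z| < r: 1, 4. Outside (|z| ≥ r): ∅.
p(0) = 4, so log|p(0)| = log(4) = 1.3863.
Apply Jensen: I(r) = log|p(0)| + Σ_k log(r/|z_k|), summed over zeros inside |z| < r.
  log(r/|z_k|) for z_k = 4: log(5/4) = 0.2231
  log(r/|z_k|) for z_k = 1: log(5/1) = 1.6094
Sum over inside zeros: 1.8326.
I(r) = log|p(0)| + (inside sum) = 1.3863 + 1.8326 = 3.2189.
Closed form (all zeros inside, monic): I(r) = n·log(r) = 2·log(5) = 3.2189. ✓

I(r) ≈ 3.2189.


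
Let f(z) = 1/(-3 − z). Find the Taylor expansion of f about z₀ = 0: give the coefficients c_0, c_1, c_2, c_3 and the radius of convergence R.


Let w = z − z₀, so z = z₀ + w.
Then -3 − z = -3 − (z₀ + w) = (-3 − z₀) − w = -3 − w.
f(z) = 1/(-3 − w) = (1/(-3)) · 1/(1 − w/(-3)) = Σ_{n≥0} w^n / (-3)^(n+1).
So c_n = 1/(-3)^(n+1):
  c_0 = 1/(-3)^1 = -1/3.
  c_1 = 1/(-3)^2 = 1/9.
  c_2 = 1/(-3)^3 = -1/27.
  c_3 = 1/(-3)^4 = 1/81.
The series is valid for |w/d| < 1, i.e. |z − z₀| < |d|.
Radius of convergence: R = |-3 − z₀| = |-3| = 3 (distance from z₀ to the singularity z = -3).

c_0 = -1/3, c_1 = 1/9, c_2 = -1/27, c_3 = 1/81; R = 3.


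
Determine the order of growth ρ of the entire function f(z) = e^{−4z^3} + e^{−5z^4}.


Each summand is entire of order 3 and 4 respectively (as in the single-exponential case). The order of a sum is at most the max of the orders, so ρ ≤ 4. For the lower bound: on |z|=r choose arg z so that -5z^4 is real positive; then |e^{-5z^4}| = e^{5r^4} while |e^{-4z^3}| ≤ e^{4r^3} = o(e^{5r^4}). So |f| ≥ e^{5r^4}(1 − o(1)) and ρ ≥ 4. Hence ρ = max(3, 4) = 4.
Therefore ρ = 4.

Order ρ = 4.


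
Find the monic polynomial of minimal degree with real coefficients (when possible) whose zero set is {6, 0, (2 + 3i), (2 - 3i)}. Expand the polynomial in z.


The polynomial is p(z) = ∏_{α ∈ S} (z − α), where S = {6, 0, (2 + 3i), (2 - 3i)}.
Expanding the product yields: p(z) = z^4 -10·z^3 + 37·z^2 -78·z.
Note conjugate pairs combine to real quadratics: (z − (2+3i))(z − (2−3i)) = z² − 4z + 13.
The resulting polynomial has degree 4 and real coefficients as required.

p(z) = z^4 -10·z^3 + 37·z^2 -78·z.


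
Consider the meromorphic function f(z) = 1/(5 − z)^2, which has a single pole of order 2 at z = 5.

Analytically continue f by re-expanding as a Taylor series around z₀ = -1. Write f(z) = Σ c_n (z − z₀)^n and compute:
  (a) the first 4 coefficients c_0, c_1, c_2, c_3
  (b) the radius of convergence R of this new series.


Let w = z − z₀, so z = z₀ + w.
Then 5 − z = 5 − (z₀ + w) = (5 − z₀) − w = 6 − w.
f(z) = 1/(6 − w)^2 = (1/(6)^2) · (1 − w/(6))^{−2}.
By the binomial series (1−u)^{−2} = Σ_{n≥0} C(n+1, 1) u^n for |u|<1, with u = w/(6):
  c_n = C(n+1, 1) / (6)^(n+2).
  c_0 = 1/(6)^2 = 1/36.
  c_1 = 2/(6)^3 = 1/108.
  c_2 = 3/(6)^4 = 1/432.
  c_3 = 4/(6)^5 = 1/1944.
The series is valid for |w/d| < 1, i.e. |z − z₀| < |d|.
Radius of convergence: R = |5 − z₀| = |6| = 6 (distance from z₀ to the singularity z = 5).

c_0 = 1/36, c_1 = 1/108, c_2 = 1/432, c_3 = 1/1944; R = 6.


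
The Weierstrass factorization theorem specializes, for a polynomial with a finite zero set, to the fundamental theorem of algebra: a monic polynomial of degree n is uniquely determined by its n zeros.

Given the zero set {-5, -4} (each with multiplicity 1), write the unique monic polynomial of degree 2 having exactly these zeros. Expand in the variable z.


The polynomial is p(z) = ∏_{α ∈ S} (z − α), where S = {-5, -4}.
Expanding the product yields: p(z) = z^2 + 9·z + 20.
The resulting polynomial has degree 2 and real coefficients as required.

p(z) = z^2 + 9·z + 20.


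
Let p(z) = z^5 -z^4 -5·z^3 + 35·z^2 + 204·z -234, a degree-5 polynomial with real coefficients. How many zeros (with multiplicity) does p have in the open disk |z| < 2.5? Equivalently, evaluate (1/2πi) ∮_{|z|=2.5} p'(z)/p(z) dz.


The zeros of p are: (3 + 3i), (3 - 3i), 1, (-3 + 2i), (-3 - 2i).
Their magnitudes are: 4.243, 4.243, 1, 3.606, 3.606.
Zeros with |z| < R = 2.5: 1.
Count = 1.
By the argument principle, (1/2πi) ∮_{|z|=R} p'(z)/p(z) dz equals exactly this count.

Number of zeros inside |z| < 2.5: 1.


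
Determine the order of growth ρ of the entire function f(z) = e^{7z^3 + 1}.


|e^{7z^3 + 1}| = e^{Re(7·z^3) + 1} ≤ e^{7|z|^3 + 1} = e^{7r^3 + 1} on |z| = r, so ρ ≤ 3. Choosing z on |z|=r so that 7·z^3 is real positive (always possible by picking arg z appropriately) gives |f(z)| = e^{7r^3 + 1}, matching the bound. The additive constant 1 does not affect log log M(r) ~ 3·log r. Hence ρ = 3.
Therefore ρ = 3.

Order ρ = 3.


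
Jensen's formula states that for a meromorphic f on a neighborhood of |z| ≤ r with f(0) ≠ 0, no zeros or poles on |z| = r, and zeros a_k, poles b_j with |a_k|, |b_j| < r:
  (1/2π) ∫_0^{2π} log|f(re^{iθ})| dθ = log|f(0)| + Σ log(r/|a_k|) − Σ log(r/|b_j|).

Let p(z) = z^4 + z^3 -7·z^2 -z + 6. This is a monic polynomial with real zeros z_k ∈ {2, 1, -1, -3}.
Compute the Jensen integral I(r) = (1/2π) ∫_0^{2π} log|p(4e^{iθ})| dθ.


Zeros: -3, -1, 1, 2; r = 4.
Inside |z| < r: -3, -1, 1, 2. Outside (|z| ≥ r): ∅.
p(0) = 6, so log|p(0)| = log(6) = 1.7918.
Apply Jensen: I(r) = log|p(0)| + Σ_k log(r/|z_k|), summed over zeros inside |z| < r.
  log(r/|z_k|) for z_k = 2: log(4/2) = 0.6931
  log(r/|z_k|) for z_k = 1: log(4/1) = 1.3863
  log(r/|z_k|) for z_k = -1: log(4/1) = 1.3863
  log(r/|z_k|) for z_k = -3: log(4/3) = 0.2877
Sum over inside zeros: 3.7534.
I(r) = log|p(0)| + (inside sum) = 1.7918 + 3.7534 = 5.5452.
Closed form (all zeros inside, monic): I(r) = n·log(r) = 4·log(4) = 5.5452. ✓

I(r) ≈ 5.5452.


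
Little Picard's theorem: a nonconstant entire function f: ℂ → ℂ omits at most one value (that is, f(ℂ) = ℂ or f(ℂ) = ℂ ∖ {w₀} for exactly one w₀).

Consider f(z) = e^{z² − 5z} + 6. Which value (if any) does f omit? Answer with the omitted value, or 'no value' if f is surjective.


Little Picard bounds the complement of f(ℂ) to at most one point.
The exponent g(z) = z² − 5z is a nonconstant polynomial, hence surjective onto ℂ. So e^{g(z)} takes every value in {e^w : w ∈ ℂ} = ℂ ∖ {0}. Adding 6 shifts the range to ℂ ∖ {6}. f omits exactly 6.

Omitted value: 6.


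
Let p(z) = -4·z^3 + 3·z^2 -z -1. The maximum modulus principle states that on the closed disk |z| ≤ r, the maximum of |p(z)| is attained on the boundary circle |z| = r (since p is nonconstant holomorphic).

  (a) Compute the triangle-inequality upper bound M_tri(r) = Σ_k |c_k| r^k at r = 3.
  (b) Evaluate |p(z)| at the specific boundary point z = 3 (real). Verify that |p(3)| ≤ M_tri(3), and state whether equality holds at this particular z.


Coefficients: c_0 = -1, c_1 = -1, c_2 = 3, c_3 = -4. Radius r = 3.
Part (a). Triangle bound: M_tri(r) = Σ_k |c_k| r^k
  = |-1|·3^0 + |-1|·3^1 + |3|·3^2 + |-4|·3^3
  = 1 + 3 + 27 + 108 = 139.
This bounds M(r) := max_{|z|=r} |p(z)| from above; equality holds iff all terms c_k z^k can be made to align in phase at a single z on |z|=r.
Part (b). At z = 3 (real, on the circle |z| = r):
  p(3) = (-1)·3^0 + (-1)·3^1 + (3)·3^2 + (-4)·3^3 = -85.
  |p(3)| = 85.
Check: |p(3)| = 85 ≤ 139 = M_tri(3). ✓ Equality does not hold at z = 3 (the coefficients have mixed signs, so the terms do not all align in phase there).

M_tri(3) = 139; |p(3)| = 85; equality at z=3: no.


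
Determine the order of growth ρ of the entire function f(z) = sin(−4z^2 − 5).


Write sin(w) = (e^{iw} ± e^{−iw})/(2 or 2i), so |sin(w)| ≤ e^{|w|}. With w = −4z^2 − 5, |w| ≤ 4r^2 + 5 on |z|=r, giving M(r) ≤ e^{4r^2 + 5} and ρ ≤ 2. For the lower bound, choose z on |z|=r with -4z^2 purely imaginary of modulus 4r^2; then |sin(−4z^2 − 5)| grows like e^{4r^2}/2, so ρ ≥ 2. Hence ρ = 2.
Therefore ρ = 2.

Order ρ = 2.


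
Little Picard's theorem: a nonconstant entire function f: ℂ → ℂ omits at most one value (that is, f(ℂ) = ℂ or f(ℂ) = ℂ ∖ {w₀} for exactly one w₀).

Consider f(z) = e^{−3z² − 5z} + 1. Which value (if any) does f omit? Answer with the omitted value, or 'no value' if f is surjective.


Little Picard bounds the complement of f(ℂ) to at most one point.
The exponent g(z) = −3z² − 5z is a nonconstant polynomial, hence surjective onto ℂ. So e^{g(z)} takes every value in {e^w : w ∈ ℂ} = ℂ ∖ {0}. Adding 1 shifts the range to ℂ ∖ {1}. f omits exactly 1.

Omitted value: 1.


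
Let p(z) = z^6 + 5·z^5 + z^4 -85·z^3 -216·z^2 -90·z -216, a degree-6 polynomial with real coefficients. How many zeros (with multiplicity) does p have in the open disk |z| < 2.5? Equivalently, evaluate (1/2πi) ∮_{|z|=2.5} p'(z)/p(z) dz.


The zeros of p are: -3, (-3 + 3i), (-3 - 3i), (0 + 1i), (0 - 1i), 4.
Their magnitudes are: 3, 4.243, 4.243, 1, 1, 4.
Zeros with |z| < R = 2.5: (0 + 1i), (0 - 1i).
Count = 2.
By the argument principle, (1/2πi) ∮_{|z|=R} p'(z)/p(z) dz equals exactly this count.

Number of zeros inside |z| < 2.5: 2.


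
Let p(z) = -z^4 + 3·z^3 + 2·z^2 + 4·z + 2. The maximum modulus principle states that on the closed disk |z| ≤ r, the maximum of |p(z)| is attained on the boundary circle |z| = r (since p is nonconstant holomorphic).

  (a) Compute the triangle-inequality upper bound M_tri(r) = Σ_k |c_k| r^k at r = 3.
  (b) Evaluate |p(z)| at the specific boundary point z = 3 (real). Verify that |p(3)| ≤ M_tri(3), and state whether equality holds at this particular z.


Coefficients: c_0 = 2, c_1 = 4, c_2 = 2, c_3 = 3, c_4 = -1. Radius r = 3.
Part (a). Triangle bound: M_tri(r) = Σ_k |c_k| r^k
  = |2|·3^0 + |4|·3^1 + |2|·3^2 + |3|·3^3 + |-1|·3^4
  = 2 + 12 + 18 + 81 + 81 = 194.
This bounds M(r) := max_{|z|=r} |p(z)| from above; equality holds iff all terms c_k z^k can be made to align in phase at a single z on |z|=r.
Part (b). At z = 3 (real, on the circle |z| = r):
  p(3) = (2)·3^0 + (4)·3^1 + (2)·3^2 + (3)·3^3 + (-1)·3^4 = 32.
  |p(3)| = 32.
Check: |p(3)| = 32 ≤ 194 = M_tri(3). ✓ Equality does not hold at z = 3 (the coefficients have mixed signs, so the terms do not all align in phase there).

M_tri(3) = 194; |p(3)| = 32; equality at z=3: no.


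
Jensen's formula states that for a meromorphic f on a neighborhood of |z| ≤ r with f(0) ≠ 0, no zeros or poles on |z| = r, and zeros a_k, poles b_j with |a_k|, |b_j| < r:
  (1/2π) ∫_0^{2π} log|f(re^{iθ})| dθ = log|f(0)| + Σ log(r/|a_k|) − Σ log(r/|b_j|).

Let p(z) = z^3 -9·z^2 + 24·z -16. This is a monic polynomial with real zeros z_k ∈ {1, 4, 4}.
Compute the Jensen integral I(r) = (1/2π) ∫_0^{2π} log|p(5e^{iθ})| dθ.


Zeros: 1, 4, 4; r = 5.
Inside |z| < r: 1, 4, 4. Outside (|z| ≥ r): ∅.
p(0) = -16, so log|p(0)| = log(16) = 2.7726.
Apply Jensen: I(r) = log|p(0)| + Σ_k log(r/|z_k|), summed over zeros inside |z| < r.
  log(r/|z_k|) for z_k = 1: log(5/1) = 1.6094
  log(r/|z_k|) for z_k = 4: log(5/4) = 0.2231
  log(r/|z_k|) for z_k = 4: log(5/4) = 0.2231
Sum over inside zeros: 2.0557.
I(r) = log|p(0)| + (inside sum) = 2.7726 + 2.0557 = 4.8283.
Closed form (all zeros inside, monic): I(r) = n·log(r) = 3·log(5) = 4.8283. ✓

I(r) ≈ 4.8283.


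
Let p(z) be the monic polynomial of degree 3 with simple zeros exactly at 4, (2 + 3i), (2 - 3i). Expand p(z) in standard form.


The polynomial is p(z) = ∏_{α ∈ S} (z − α), where S = {4, (2 + 3i), (2 - 3i)}.
Expanding the product yields: p(z) = z^3 -8·z^2 + 29·z -52.
Note conjugate pairs combine to real quadratics: (z − (2+3i))(z − (2−3i)) = z² − 4z + 13.
The resulting polynomial has degree 3 and real coefficients as required.

p(z) = z^3 -8·z^2 + 29·z -52.


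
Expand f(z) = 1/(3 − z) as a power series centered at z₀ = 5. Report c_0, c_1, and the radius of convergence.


Let w = z − z₀, so z = z₀ + w.
Then 3 − z = 3 − (z₀ + w) = (3 − z₀) − w = -2 − w.
f(z) = 1/(-2 − w) = (1/(-2)) · 1/(1 − w/(-2)) = Σ_{n≥0} w^n / (-2)^(n+1).
So c_n = 1/(-2)^(n+1):
  c_0 = 1/(-2)^1 = -1/2.
  c_1 = 1/(-2)^2 = 1/4.
The series is valid for |w/d| < 1, i.e. |z − z₀| < |d|.
Radius of convergence: R = |3 − z₀| = |-2| = 2 (distance from z₀ to the singularity z = 3).

c_0 = -1/2, c_1 = 1/4; R = 2.


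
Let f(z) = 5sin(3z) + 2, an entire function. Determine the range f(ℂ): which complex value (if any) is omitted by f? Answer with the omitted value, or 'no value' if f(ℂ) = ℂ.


Little Picard bounds the complement of f(ℂ) to at most one point.
sin is entire and surjective onto ℂ: for every w ∈ ℂ, sin(ζ) = w has a solution ζ ∈ ℂ (e.g., via the complex inverse arcsin). With ζ = 3z this gives z = ζ/(3). Then 5·sin(3z) takes every value in 5·ℂ = ℂ, and adding 2 is a bijection of ℂ. So f is surjective and omits no value. (Note: only on the real line is sin bounded by [−1, 1].)

Omitted value: no value.


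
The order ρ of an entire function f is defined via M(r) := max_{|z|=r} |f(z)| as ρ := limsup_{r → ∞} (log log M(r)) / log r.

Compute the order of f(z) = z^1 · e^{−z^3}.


M(r) = max_{|z|=r} |1|·|z|^1·|e^{−z^3}| = 1·r^1 · e^{1r^3} (the factors attain their maxima compatibly on |z|=r). Then log M(r) = log 1 + 1·log r + 1r^3, dominated by the last term, so log log M(r) ~ 3·log r. The polynomial factor 1z^1 contributes only a log r term and does not affect the order. ρ = 3.
Therefore ρ = 3.

Order ρ = 3.


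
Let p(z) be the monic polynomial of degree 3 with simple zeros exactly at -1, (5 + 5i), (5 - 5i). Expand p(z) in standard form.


The polynomial is p(z) = ∏_{α ∈ S} (z − α), where S = {-1, (5 + 5i), (5 - 5i)}.
Expanding the product yields: p(z) = z^3 -9·z^2 + 40·z + 50.
Note conjugate pairs combine to real quadratics: (z − (5+5i))(z − (5−5i)) = z² − 10z + 50.
The resulting polynomial has degree 3 and real coefficients as required.

p(z) = z^3 -9·z^2 + 40·z + 50.


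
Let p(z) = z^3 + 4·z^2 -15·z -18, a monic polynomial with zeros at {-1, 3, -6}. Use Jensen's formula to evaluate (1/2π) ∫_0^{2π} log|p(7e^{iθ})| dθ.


Zeros: -6, -1, 3; r = 7.
Inside |z| < r: -6, -1, 3. Outside (|z| ≥ r): ∅.
p(0) = -18, so log|p(0)| = log(18) = 2.8904.
Apply Jensen: I(r) = log|p(0)| + Σ_k log(r/|z_k|), summed over zeros inside |z| < r.
  log(r/|z_k|) for z_k = -1: log(7/1) = 1.9459
  log(r/|z_k|) for z_k = 3: log(7/3) = 0.8473
  log(r/|z_k|) for z_k = -6: log(7/6) = 0.1542
Sum over inside zeros: 2.9474.
I(r) = log|p(0)| + (inside sum) = 2.8904 + 2.9474 = 5.8377.
Closed form (all zeros inside, monic): I(r) = n·log(r) = 3·log(7) = 5.8377. ✓

I(r) ≈ 5.8377.


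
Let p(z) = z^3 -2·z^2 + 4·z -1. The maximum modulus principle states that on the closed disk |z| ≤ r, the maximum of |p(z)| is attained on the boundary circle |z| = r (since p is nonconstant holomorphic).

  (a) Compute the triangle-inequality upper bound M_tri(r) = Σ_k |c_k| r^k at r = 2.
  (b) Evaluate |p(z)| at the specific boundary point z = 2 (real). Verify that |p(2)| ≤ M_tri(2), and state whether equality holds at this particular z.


Coefficients: c_0 = -1, c_1 = 4, c_2 = -2, c_3 = 1. Radius r = 2.
Part (a). Triangle bound: M_tri(r) = Σ_k |c_k| r^k
  = |-1|·2^0 + |4|·2^1 + |-2|·2^2 + |1|·2^3
  = 1 + 8 + 8 + 8 = 25.
This bounds M(r) := max_{|z|=r} |p(z)| from above; equality holds iff all terms c_k z^k can be made to align in phase at a single z on |z|=r.
Part (b). At z = 2 (real, on the circle |z| = r):
  p(2) = (-1)·2^0 + (4)·2^1 + (-2)·2^2 + (1)·2^3 = 7.
  |p(2)| = 7.
Check: |p(2)| = 7 ≤ 25 = M_tri(2). ✓ Equality does not hold at z = 2 (the coefficients have mixed signs, so the terms do not all align in phase there).

M_tri(2) = 25; |p(2)| = 7; equality at z=2: no.


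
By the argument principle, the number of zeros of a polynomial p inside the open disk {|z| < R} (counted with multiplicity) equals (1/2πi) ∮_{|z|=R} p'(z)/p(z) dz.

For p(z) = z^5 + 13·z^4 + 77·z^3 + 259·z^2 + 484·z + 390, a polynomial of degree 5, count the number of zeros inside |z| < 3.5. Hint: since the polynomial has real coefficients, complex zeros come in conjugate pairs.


The zeros of p are: (-3 + 1i), (-3 - 1i), (-2 + 3i), (-2 - 3i), -3.
Their magnitudes are: 3.162, 3.162, 3.606, 3.606, 3.
Zeros with |z| < R = 3.5: (-3 + 1i), (-3 - 1i), -3.
Count = 3.
By the argument principle, (1/2πi) ∮_{|z|=R} p'(z)/p(z) dz equals exactly this count.

Number of zeros inside |z| < 3.5: 3.


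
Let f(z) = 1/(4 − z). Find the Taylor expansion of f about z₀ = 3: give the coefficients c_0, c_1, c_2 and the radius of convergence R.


Let w = z − z₀, so z = z₀ + w.
Then 4 − z = 4 − (z₀ + w) = (4 − z₀) − w = 1 − w.
f(z) = 1/(1 − w) = (1/(1)) · 1/(1 − w/(1)) = Σ_{n≥0} w^n / (1)^(n+1).
So c_n = 1/(1)^(n+1):
  c_0 = 1/(1)^1 = 1.
  c_1 = 1/(1)^2 = 1.
  c_2 = 1/(1)^3 = 1.
The series is valid for |w/d| < 1, i.e. |z − z₀| < |d|.
Radius of convergence: R = |4 − z₀| = |1| = 1 (distance from z₀ to the singularity z = 4).

c_0 = 1, c_1 = 1, c_2 = 1; R = 1.


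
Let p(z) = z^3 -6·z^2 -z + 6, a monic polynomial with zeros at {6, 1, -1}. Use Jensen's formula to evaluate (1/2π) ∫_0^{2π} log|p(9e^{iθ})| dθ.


Zeros: -1, 1, 6; r = 9.
Inside |z| < r: -1, 1, 6. Outside (|z| ≥ r): ∅.
p(0) = 6, so log|p(0)| = log(6) = 1.7918.
Apply Jensen: I(r) = log|p(0)| + Σ_k log(r/|z_k|), summed over zeros inside |z| < r.
  log(r/|z_k|) for z_k = 6: log(9/6) = 0.4055
  log(r/|z_k|) for z_k = 1: log(9/1) = 2.1972
  log(r/|z_k|) for z_k = -1: log(9/1) = 2.1972
Sum over inside zeros: 4.7999.
I(r) = log|p(0)| + (inside sum) = 1.7918 + 4.7999 = 6.5917.
Closed form (all zeros inside, monic): I(r) = n·log(r) = 3·log(9) = 6.5917. ✓

I(r) ≈ 6.5917.


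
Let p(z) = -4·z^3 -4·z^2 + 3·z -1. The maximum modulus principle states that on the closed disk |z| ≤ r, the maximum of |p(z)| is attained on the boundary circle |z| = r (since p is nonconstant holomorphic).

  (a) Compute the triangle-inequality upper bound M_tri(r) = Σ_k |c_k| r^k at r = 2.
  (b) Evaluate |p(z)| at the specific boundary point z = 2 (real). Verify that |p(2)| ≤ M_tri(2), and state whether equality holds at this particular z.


Coefficients: c_0 = -1, c_1 = 3, c_2 = -4, c_3 = -4. Radius r = 2.
Part (a). Triangle bound: M_tri(r) = Σ_k |c_k| r^k
  = |-1|·2^0 + |3|·2^1 + |-4|·2^2 + |-4|·2^3
  = 1 + 6 + 16 + 32 = 55.
This bounds M(r) := max_{|z|=r} |p(z)| from above; equality holds iff all terms c_k z^k can be made to align in phase at a single z on |z|=r.
Part (b). At z = 2 (real, on the circle |z| = r):
  p(2) = (-1)·2^0 + (3)·2^1 + (-4)·2^2 + (-4)·2^3 = -43.
  |p(2)| = 43.
Check: |p(2)| = 43 ≤ 55 = M_tri(2). ✓ Equality does not hold at z = 2 (the coefficients have mixed signs, so the terms do not all align in phase there).

M_tri(2) = 55; |p(2)| = 43; equality at z=2: no.
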